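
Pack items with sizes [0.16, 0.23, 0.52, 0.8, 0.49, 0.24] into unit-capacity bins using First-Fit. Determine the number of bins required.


Place items sequentially using First-Fit:
  Item 0.16 -> new Bin 1
  Item 0.23 -> Bin 1 (now 0.39)
  Item 0.52 -> Bin 1 (now 0.91)
  Item 0.8 -> new Bin 2
  Item 0.49 -> new Bin 3
  Item 0.24 -> Bin 3 (now 0.73)
Total bins used = 3

3


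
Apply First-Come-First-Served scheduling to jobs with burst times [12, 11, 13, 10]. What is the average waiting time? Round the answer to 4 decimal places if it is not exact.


FCFS order (as given): [12, 11, 13, 10]
Waiting times:
  Job 1: wait = 0
  Job 2: wait = 12
  Job 3: wait = 23
  Job 4: wait = 36
Sum of waiting times = 71
Average waiting time = 71/4 = 17.75

17.75


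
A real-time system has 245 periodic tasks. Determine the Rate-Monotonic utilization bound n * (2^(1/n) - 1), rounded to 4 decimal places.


Compute 2^(1/245) = 1.0028331781
Subtract 1: 1.0028331781 - 1 = 0.0028331781
Multiply by n: 245 * 0.0028331781 = 0.6941286345
Round to 4 dp: 0.6941

0.6941


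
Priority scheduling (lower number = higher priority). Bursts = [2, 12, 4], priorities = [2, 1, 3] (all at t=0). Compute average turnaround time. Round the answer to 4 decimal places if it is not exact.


Sort by priority (ascending = highest first):
Order: [(1, 12), (2, 2), (3, 4)]
Completion times:
  Priority 1, burst=12, C=12
  Priority 2, burst=2, C=14
  Priority 3, burst=4, C=18
Average turnaround = 44/3 = 14.6667

14.6667


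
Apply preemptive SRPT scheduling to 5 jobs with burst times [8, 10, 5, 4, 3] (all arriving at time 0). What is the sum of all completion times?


Since all jobs arrive at t=0, SRPT equals SPT ordering.
SPT order: [3, 4, 5, 8, 10]
Completion times:
  Job 1: p=3, C=3
  Job 2: p=4, C=7
  Job 3: p=5, C=12
  Job 4: p=8, C=20
  Job 5: p=10, C=30
Total completion time = 3 + 7 + 12 + 20 + 30 = 72

72


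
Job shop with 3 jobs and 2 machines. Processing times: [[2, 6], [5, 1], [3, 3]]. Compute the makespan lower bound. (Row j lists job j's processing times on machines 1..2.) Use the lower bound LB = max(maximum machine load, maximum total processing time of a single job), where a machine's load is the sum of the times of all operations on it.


Machine loads:
  Machine 1: 2 + 5 + 3 = 10
  Machine 2: 6 + 1 + 3 = 10
Max machine load = 10
Job totals:
  Job 1: 8
  Job 2: 6
  Job 3: 6
Max job total = 8
Lower bound = max(10, 8) = 10

10


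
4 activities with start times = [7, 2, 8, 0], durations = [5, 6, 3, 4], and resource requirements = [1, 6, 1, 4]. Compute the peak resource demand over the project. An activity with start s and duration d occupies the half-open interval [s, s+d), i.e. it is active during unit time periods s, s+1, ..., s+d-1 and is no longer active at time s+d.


Each activity i is active on [start_i, start_i + duration_i).
Compute total resource usage per time slot:
  t=0: active resources = [4], total = 4
  t=1: active resources = [4], total = 4
  t=2: active resources = [6, 4], total = 10
  t=3: active resources = [6, 4], total = 10
  t=4: active resources = [6], total = 6
  t=5: active resources = [6], total = 6
  t=6: active resources = [6], total = 6
  t=7: active resources = [1, 6], total = 7
  t=8: active resources = [1, 1], total = 2
  t=9: active resources = [1, 1], total = 2
  t=10: active resources = [1, 1], total = 2
  t=11: active resources = [1], total = 1
Peak resource demand = 10

10


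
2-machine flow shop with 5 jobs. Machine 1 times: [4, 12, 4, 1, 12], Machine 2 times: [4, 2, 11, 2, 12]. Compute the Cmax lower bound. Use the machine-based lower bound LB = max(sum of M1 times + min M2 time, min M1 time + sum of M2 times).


LB1 = sum(M1 times) + min(M2 times) = 33 + 2 = 35
LB2 = min(M1 times) + sum(M2 times) = 1 + 31 = 32
Lower bound = max(LB1, LB2) = max(35, 32) = 35

35


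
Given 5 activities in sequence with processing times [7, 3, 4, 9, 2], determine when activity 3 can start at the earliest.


Activity 3 starts after activities 1 through 2 complete.
Predecessor durations: [7, 3]
ES = 7 + 3 = 10

10


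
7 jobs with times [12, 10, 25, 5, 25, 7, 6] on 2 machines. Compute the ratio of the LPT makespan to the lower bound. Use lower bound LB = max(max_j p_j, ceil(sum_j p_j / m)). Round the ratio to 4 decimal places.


LPT order: [25, 25, 12, 10, 7, 6, 5]
Machine loads after assignment: [43, 47]
LPT makespan = 47
Lower bound = max(max_job, ceil(total/2)) = max(25, 45) = 45
Ratio = 47 / 45 = 1.0444

1.0444


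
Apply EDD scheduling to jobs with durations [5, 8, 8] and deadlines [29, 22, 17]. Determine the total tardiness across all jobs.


Sort by due date (EDD order): [(8, 17), (8, 22), (5, 29)]
Compute completion times and tardiness:
  Job 1: p=8, d=17, C=8, tardiness=max(0,8-17)=0
  Job 2: p=8, d=22, C=16, tardiness=max(0,16-22)=0
  Job 3: p=5, d=29, C=21, tardiness=max(0,21-29)=0
Total tardiness = 0

0


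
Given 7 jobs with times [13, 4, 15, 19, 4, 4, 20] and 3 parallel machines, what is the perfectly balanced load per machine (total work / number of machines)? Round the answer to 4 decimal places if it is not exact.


Total processing time = 13 + 4 + 15 + 19 + 4 + 4 + 20 = 79
Number of machines = 3
Ideal balanced load = 79 / 3 = 26.3333

26.3333


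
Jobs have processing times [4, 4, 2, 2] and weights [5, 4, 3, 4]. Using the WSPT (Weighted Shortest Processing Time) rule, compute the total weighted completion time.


Compute p/w ratios and sort ascending (WSPT): [(2, 4), (2, 3), (4, 5), (4, 4)]
Compute weighted completion times:
  Job (p=2,w=4): C=2, w*C=4*2=8
  Job (p=2,w=3): C=4, w*C=3*4=12
  Job (p=4,w=5): C=8, w*C=5*8=40
  Job (p=4,w=4): C=12, w*C=4*12=48
Total weighted completion time = 108

108


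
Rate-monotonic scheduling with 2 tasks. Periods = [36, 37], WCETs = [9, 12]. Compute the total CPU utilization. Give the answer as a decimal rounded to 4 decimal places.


Compute individual utilizations (exact fractions):
  Task 1: C/T = 9/36 = 1/4 (approx. 0.25)
  Task 2: C/T = 12/37 (approx. 0.3243)
Total utilization U = 1/4 + 12/37 = 85/148
Rounded to 4 decimal places: U = 0.5743
RM (Liu & Layland) bound for 2 tasks = 0.828427; compare with U = 85/148 (approx. 0.574324)
U <= bound, so schedulable by RM sufficient condition.

0.5743


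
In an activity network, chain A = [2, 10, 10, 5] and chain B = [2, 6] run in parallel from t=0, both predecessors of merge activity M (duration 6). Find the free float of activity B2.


ES(B2) = sum of predecessors on chain B = 2
EF(B2) = ES + duration = 2 + 6 = 8
Successor of B2 is M. ES(M) = max(sum(A), sum(B)) = max(27, 8) = 27
Free float = ES(successor) - EF(current) = 27 - 8 = 19

19


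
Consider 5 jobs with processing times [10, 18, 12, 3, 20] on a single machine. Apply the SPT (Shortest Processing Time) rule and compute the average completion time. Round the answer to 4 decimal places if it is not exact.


Sort jobs by processing time (SPT order): [3, 10, 12, 18, 20]
Compute completion times sequentially:
  Job 1: processing = 3, completes at 3
  Job 2: processing = 10, completes at 13
  Job 3: processing = 12, completes at 25
  Job 4: processing = 18, completes at 43
  Job 5: processing = 20, completes at 63
Sum of completion times = 147
Average completion time = 147/5 = 29.4

29.4


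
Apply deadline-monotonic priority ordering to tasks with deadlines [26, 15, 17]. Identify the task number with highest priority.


Sort tasks by relative deadline (ascending):
  Task 2: deadline = 15
  Task 3: deadline = 17
  Task 1: deadline = 26
Priority order (highest first): [2, 3, 1]
Highest priority task = 2

2


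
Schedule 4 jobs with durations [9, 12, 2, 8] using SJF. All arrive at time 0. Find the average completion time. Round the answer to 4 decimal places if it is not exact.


SJF order (ascending): [2, 8, 9, 12]
Completion times:
  Job 1: burst=2, C=2
  Job 2: burst=8, C=10
  Job 3: burst=9, C=19
  Job 4: burst=12, C=31
Average completion = 62/4 = 15.5

15.5


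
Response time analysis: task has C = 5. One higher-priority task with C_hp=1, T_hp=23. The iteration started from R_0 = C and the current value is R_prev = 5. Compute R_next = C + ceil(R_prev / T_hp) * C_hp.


R_next = C + ceil(R_prev / T_hp) * C_hp
ceil(5 / 23) = ceil(0.2174) = 1
Interference = 1 * 1 = 1
R_next = 5 + 1 = 6

6


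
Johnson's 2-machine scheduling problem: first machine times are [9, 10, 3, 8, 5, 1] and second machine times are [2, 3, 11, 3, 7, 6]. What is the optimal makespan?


Apply Johnson's rule:
  Group 1 (a <= b): [(6, 1, 6), (3, 3, 11), (5, 5, 7)]
  Group 2 (a > b): [(2, 10, 3), (4, 8, 3), (1, 9, 2)]
Optimal job order: [6, 3, 5, 2, 4, 1]
Schedule:
  Job 6: M1 done at 1, M2 done at 7
  Job 3: M1 done at 4, M2 done at 18
  Job 5: M1 done at 9, M2 done at 25
  Job 2: M1 done at 19, M2 done at 28
  Job 4: M1 done at 27, M2 done at 31
  Job 1: M1 done at 36, M2 done at 38
Makespan = 38

38


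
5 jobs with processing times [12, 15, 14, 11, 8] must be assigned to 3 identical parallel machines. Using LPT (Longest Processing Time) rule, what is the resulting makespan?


Sort jobs in decreasing order (LPT): [15, 14, 12, 11, 8]
Assign each job to the least loaded machine:
  Machine 1: jobs [15], load = 15
  Machine 2: jobs [14, 8], load = 22
  Machine 3: jobs [12, 11], load = 23
Makespan = max load = 23

23


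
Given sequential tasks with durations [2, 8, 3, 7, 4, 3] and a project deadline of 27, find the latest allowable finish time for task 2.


LF(activity 2) = deadline - sum of successor durations
Successors: activities 3 through 6 with durations [3, 7, 4, 3]
Sum of successor durations = 17
LF = 27 - 17 = 10

10


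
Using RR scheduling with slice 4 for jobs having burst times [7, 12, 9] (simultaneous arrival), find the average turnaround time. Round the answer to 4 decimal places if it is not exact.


Time quantum = 4
Execution trace:
  J1 runs 4 units, time = 4
  J2 runs 4 units, time = 8
  J3 runs 4 units, time = 12
  J1 runs 3 units, time = 15
  J2 runs 4 units, time = 19
  J3 runs 4 units, time = 23
  J2 runs 4 units, time = 27
  J3 runs 1 units, time = 28
Finish times: [15, 27, 28]
Average turnaround = 70/3 = 23.3333

23.3333


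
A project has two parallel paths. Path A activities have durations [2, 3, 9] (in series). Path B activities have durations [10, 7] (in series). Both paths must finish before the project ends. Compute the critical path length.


Path A total = 2 + 3 + 9 = 14
Path B total = 10 + 7 = 17
Critical path = longest path = max(14, 17) = 17

17


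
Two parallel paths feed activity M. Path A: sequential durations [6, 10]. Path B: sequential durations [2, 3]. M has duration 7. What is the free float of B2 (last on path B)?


ES(B2) = sum of predecessors on chain B = 2
EF(B2) = ES + duration = 2 + 3 = 5
Successor of B2 is M. ES(M) = max(sum(A), sum(B)) = max(16, 5) = 16
Free float = ES(successor) - EF(current) = 16 - 5 = 11

11


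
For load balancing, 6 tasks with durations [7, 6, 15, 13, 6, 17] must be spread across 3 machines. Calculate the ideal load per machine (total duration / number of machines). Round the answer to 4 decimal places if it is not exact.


Total processing time = 7 + 6 + 15 + 13 + 6 + 17 = 64
Number of machines = 3
Ideal balanced load = 64 / 3 = 21.3333

21.3333


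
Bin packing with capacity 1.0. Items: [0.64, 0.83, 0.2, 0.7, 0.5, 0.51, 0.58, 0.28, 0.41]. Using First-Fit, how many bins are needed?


Place items sequentially using First-Fit:
  Item 0.64 -> new Bin 1
  Item 0.83 -> new Bin 2
  Item 0.2 -> Bin 1 (now 0.84)
  Item 0.7 -> new Bin 3
  Item 0.5 -> new Bin 4
  Item 0.51 -> new Bin 5
  Item 0.58 -> new Bin 6
  Item 0.28 -> Bin 3 (now 0.98)
  Item 0.41 -> Bin 4 (now 0.91)
Total bins used = 6

6


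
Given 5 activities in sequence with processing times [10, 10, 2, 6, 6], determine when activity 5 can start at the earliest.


Activity 5 starts after activities 1 through 4 complete.
Predecessor durations: [10, 10, 2, 6]
ES = 10 + 10 + 2 + 6 = 28

28


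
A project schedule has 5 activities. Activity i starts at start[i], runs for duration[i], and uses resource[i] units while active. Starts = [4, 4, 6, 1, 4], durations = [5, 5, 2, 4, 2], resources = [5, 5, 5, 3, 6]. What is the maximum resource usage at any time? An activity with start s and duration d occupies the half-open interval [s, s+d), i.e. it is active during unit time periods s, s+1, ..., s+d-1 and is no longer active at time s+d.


Each activity i is active on [start_i, start_i + duration_i).
Compute total resource usage per time slot:
  t=0: active resources = [], total = 0
  t=1: active resources = [3], total = 3
  t=2: active resources = [3], total = 3
  t=3: active resources = [3], total = 3
  t=4: active resources = [5, 5, 3, 6], total = 19
  t=5: active resources = [5, 5, 6], total = 16
  t=6: active resources = [5, 5, 5], total = 15
  t=7: active resources = [5, 5, 5], total = 15
  t=8: active resources = [5, 5], total = 10
Peak resource demand = 19

19


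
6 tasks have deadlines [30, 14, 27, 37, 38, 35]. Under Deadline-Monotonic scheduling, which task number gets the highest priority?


Sort tasks by relative deadline (ascending):
  Task 2: deadline = 14
  Task 3: deadline = 27
  Task 1: deadline = 30
  Task 6: deadline = 35
  Task 4: deadline = 37
  Task 5: deadline = 38
Priority order (highest first): [2, 3, 1, 6, 4, 5]
Highest priority task = 2

2


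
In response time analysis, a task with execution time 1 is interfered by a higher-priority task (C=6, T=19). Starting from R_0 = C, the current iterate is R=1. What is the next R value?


R_next = C + ceil(R_prev / T_hp) * C_hp
ceil(1 / 19) = ceil(0.0526) = 1
Interference = 1 * 6 = 6
R_next = 1 + 6 = 7

7


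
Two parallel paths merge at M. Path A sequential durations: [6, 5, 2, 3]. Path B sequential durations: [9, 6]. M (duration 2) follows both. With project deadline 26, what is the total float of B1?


Forward pass: ES(B1) = sum of predecessors on chain B = 0
EF = ES + duration = 0 + 9 = 9
Backward pass: LF(M) = deadline = 26; LS(M) = 26 - 2 = 24
LF(B1) = LS(M) - sum(successors on chain B) = 24 - 6 = 18
LS = LF - duration = 18 - 9 = 9
Total float = LS - ES = 9 - 0 = 9

9


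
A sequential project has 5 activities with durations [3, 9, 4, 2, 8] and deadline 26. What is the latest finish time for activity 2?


LF(activity 2) = deadline - sum of successor durations
Successors: activities 3 through 5 with durations [4, 2, 8]
Sum of successor durations = 14
LF = 26 - 14 = 12

12


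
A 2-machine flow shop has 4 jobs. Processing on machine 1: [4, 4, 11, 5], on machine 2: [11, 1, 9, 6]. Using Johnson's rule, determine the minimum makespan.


Apply Johnson's rule:
  Group 1 (a <= b): [(1, 4, 11), (4, 5, 6)]
  Group 2 (a > b): [(3, 11, 9), (2, 4, 1)]
Optimal job order: [1, 4, 3, 2]
Schedule:
  Job 1: M1 done at 4, M2 done at 15
  Job 4: M1 done at 9, M2 done at 21
  Job 3: M1 done at 20, M2 done at 30
  Job 2: M1 done at 24, M2 done at 31
Makespan = 31

31


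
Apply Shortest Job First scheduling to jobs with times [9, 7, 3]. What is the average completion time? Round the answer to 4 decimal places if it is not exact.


SJF order (ascending): [3, 7, 9]
Completion times:
  Job 1: burst=3, C=3
  Job 2: burst=7, C=10
  Job 3: burst=9, C=19
Average completion = 32/3 = 10.6667

10.6667


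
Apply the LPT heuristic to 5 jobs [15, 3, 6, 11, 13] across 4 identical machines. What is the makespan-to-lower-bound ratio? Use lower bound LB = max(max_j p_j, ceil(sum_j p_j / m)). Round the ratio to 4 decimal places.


LPT order: [15, 13, 11, 6, 3]
Machine loads after assignment: [15, 13, 11, 9]
LPT makespan = 15
Lower bound = max(max_job, ceil(total/4)) = max(15, 12) = 15
Ratio = 15 / 15 = 1.0

1.0


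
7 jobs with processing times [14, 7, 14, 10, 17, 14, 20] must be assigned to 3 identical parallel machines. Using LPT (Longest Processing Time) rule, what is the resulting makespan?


Sort jobs in decreasing order (LPT): [20, 17, 14, 14, 14, 10, 7]
Assign each job to the least loaded machine:
  Machine 1: jobs [20, 10], load = 30
  Machine 2: jobs [17, 14], load = 31
  Machine 3: jobs [14, 14, 7], load = 35
Makespan = max load = 35

35


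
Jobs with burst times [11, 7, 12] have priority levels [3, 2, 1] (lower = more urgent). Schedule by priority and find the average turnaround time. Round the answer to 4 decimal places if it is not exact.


Sort by priority (ascending = highest first):
Order: [(1, 12), (2, 7), (3, 11)]
Completion times:
  Priority 1, burst=12, C=12
  Priority 2, burst=7, C=19
  Priority 3, burst=11, C=30
Average turnaround = 61/3 = 20.3333

20.3333


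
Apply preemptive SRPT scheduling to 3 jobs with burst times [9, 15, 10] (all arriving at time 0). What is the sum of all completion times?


Since all jobs arrive at t=0, SRPT equals SPT ordering.
SPT order: [9, 10, 15]
Completion times:
  Job 1: p=9, C=9
  Job 2: p=10, C=19
  Job 3: p=15, C=34
Total completion time = 9 + 19 + 34 = 62

62


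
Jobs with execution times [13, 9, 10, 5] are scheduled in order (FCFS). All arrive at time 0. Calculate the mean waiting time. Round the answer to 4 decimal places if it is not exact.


FCFS order (as given): [13, 9, 10, 5]
Waiting times:
  Job 1: wait = 0
  Job 2: wait = 13
  Job 3: wait = 22
  Job 4: wait = 32
Sum of waiting times = 67
Average waiting time = 67/4 = 16.75

16.75


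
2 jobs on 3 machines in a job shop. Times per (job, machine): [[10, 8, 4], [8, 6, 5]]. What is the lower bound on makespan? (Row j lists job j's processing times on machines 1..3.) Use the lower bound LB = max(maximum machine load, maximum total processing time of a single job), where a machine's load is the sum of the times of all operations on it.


Machine loads:
  Machine 1: 10 + 8 = 18
  Machine 2: 8 + 6 = 14
  Machine 3: 4 + 5 = 9
Max machine load = 18
Job totals:
  Job 1: 22
  Job 2: 19
Max job total = 22
Lower bound = max(18, 22) = 22

22


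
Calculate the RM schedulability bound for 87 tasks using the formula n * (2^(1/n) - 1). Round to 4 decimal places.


Compute 2^(1/87) = 1.0079990316
Subtract 1: 1.0079990316 - 1 = 0.0079990316
Multiply by n: 87 * 0.0079990316 = 0.6959157492
Round to 4 dp: 0.6959

0.6959


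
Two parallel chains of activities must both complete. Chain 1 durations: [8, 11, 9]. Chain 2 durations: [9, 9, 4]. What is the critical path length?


Path A total = 8 + 11 + 9 = 28
Path B total = 9 + 9 + 4 = 22
Critical path = longest path = max(28, 22) = 28

28


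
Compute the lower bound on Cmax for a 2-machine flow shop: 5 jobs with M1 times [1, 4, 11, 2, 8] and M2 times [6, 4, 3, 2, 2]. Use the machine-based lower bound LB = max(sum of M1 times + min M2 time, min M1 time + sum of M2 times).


LB1 = sum(M1 times) + min(M2 times) = 26 + 2 = 28
LB2 = min(M1 times) + sum(M2 times) = 1 + 17 = 18
Lower bound = max(LB1, LB2) = max(28, 18) = 28

28


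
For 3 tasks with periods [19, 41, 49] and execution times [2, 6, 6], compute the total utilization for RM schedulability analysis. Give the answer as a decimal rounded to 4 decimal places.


Compute individual utilizations (exact fractions):
  Task 1: C/T = 2/19 (approx. 0.1053)
  Task 2: C/T = 6/41 (approx. 0.1463)
  Task 3: C/T = 6/49 (approx. 0.1224)
Total utilization U = 2/19 + 6/41 + 6/49 = 14278/38171
Rounded to 4 decimal places: U = 0.3741
RM (Liu & Layland) bound for 3 tasks = 0.779763; compare with U = 14278/38171 (approx. 0.374054)
U <= bound, so schedulable by RM sufficient condition.

0.3741


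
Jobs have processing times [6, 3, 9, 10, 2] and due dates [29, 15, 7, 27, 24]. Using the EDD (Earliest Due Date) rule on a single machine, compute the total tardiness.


Sort by due date (EDD order): [(9, 7), (3, 15), (2, 24), (10, 27), (6, 29)]
Compute completion times and tardiness:
  Job 1: p=9, d=7, C=9, tardiness=max(0,9-7)=2
  Job 2: p=3, d=15, C=12, tardiness=max(0,12-15)=0
  Job 3: p=2, d=24, C=14, tardiness=max(0,14-24)=0
  Job 4: p=10, d=27, C=24, tardiness=max(0,24-27)=0
  Job 5: p=6, d=29, C=30, tardiness=max(0,30-29)=1
Total tardiness = 3

3


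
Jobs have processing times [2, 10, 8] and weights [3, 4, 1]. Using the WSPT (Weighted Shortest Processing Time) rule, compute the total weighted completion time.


Compute p/w ratios and sort ascending (WSPT): [(2, 3), (10, 4), (8, 1)]
Compute weighted completion times:
  Job (p=2,w=3): C=2, w*C=3*2=6
  Job (p=10,w=4): C=12, w*C=4*12=48
  Job (p=8,w=1): C=20, w*C=1*20=20
Total weighted completion time = 74

74


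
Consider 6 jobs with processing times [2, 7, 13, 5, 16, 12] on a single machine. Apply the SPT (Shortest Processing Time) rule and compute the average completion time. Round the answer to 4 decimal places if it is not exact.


Sort jobs by processing time (SPT order): [2, 5, 7, 12, 13, 16]
Compute completion times sequentially:
  Job 1: processing = 2, completes at 2
  Job 2: processing = 5, completes at 7
  Job 3: processing = 7, completes at 14
  Job 4: processing = 12, completes at 26
  Job 5: processing = 13, completes at 39
  Job 6: processing = 16, completes at 55
Sum of completion times = 143
Average completion time = 143/6 = 23.8333

23.8333


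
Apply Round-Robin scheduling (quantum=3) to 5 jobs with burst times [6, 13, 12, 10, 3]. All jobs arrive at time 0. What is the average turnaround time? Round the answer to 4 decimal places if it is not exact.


Time quantum = 3
Execution trace:
  J1 runs 3 units, time = 3
  J2 runs 3 units, time = 6
  J3 runs 3 units, time = 9
  J4 runs 3 units, time = 12
  J5 runs 3 units, time = 15
  J1 runs 3 units, time = 18
  J2 runs 3 units, time = 21
  J3 runs 3 units, time = 24
  J4 runs 3 units, time = 27
  J2 runs 3 units, time = 30
  J3 runs 3 units, time = 33
  J4 runs 3 units, time = 36
  J2 runs 3 units, time = 39
  J3 runs 3 units, time = 42
  J4 runs 1 units, time = 43
  J2 runs 1 units, time = 44
Finish times: [18, 44, 42, 43, 15]
Average turnaround = 162/5 = 32.4

32.4


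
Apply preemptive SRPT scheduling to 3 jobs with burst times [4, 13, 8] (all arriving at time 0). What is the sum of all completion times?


Since all jobs arrive at t=0, SRPT equals SPT ordering.
SPT order: [4, 8, 13]
Completion times:
  Job 1: p=4, C=4
  Job 2: p=8, C=12
  Job 3: p=13, C=25
Total completion time = 4 + 12 + 25 = 41

41


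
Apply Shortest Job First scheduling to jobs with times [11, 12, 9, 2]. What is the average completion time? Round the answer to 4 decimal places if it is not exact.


SJF order (ascending): [2, 9, 11, 12]
Completion times:
  Job 1: burst=2, C=2
  Job 2: burst=9, C=11
  Job 3: burst=11, C=22
  Job 4: burst=12, C=34
Average completion = 69/4 = 17.25

17.25


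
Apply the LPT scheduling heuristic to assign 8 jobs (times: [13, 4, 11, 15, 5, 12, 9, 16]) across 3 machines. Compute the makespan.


Sort jobs in decreasing order (LPT): [16, 15, 13, 12, 11, 9, 5, 4]
Assign each job to the least loaded machine:
  Machine 1: jobs [16, 9, 5], load = 30
  Machine 2: jobs [15, 11], load = 26
  Machine 3: jobs [13, 12, 4], load = 29
Makespan = max load = 30

30


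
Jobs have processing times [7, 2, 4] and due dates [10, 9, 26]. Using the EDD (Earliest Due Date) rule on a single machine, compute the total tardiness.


Sort by due date (EDD order): [(2, 9), (7, 10), (4, 26)]
Compute completion times and tardiness:
  Job 1: p=2, d=9, C=2, tardiness=max(0,2-9)=0
  Job 2: p=7, d=10, C=9, tardiness=max(0,9-10)=0
  Job 3: p=4, d=26, C=13, tardiness=max(0,13-26)=0
Total tardiness = 0

0


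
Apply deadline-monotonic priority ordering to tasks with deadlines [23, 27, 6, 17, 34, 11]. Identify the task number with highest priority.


Sort tasks by relative deadline (ascending):
  Task 3: deadline = 6
  Task 6: deadline = 11
  Task 4: deadline = 17
  Task 1: deadline = 23
  Task 2: deadline = 27
  Task 5: deadline = 34
Priority order (highest first): [3, 6, 4, 1, 2, 5]
Highest priority task = 3

3


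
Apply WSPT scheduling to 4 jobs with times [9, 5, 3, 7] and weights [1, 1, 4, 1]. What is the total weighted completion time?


Compute p/w ratios and sort ascending (WSPT): [(3, 4), (5, 1), (7, 1), (9, 1)]
Compute weighted completion times:
  Job (p=3,w=4): C=3, w*C=4*3=12
  Job (p=5,w=1): C=8, w*C=1*8=8
  Job (p=7,w=1): C=15, w*C=1*15=15
  Job (p=9,w=1): C=24, w*C=1*24=24
Total weighted completion time = 59

59


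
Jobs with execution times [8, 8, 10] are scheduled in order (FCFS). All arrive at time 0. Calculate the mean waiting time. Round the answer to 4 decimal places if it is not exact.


FCFS order (as given): [8, 8, 10]
Waiting times:
  Job 1: wait = 0
  Job 2: wait = 8
  Job 3: wait = 16
Sum of waiting times = 24
Average waiting time = 24/3 = 8.0

8.0


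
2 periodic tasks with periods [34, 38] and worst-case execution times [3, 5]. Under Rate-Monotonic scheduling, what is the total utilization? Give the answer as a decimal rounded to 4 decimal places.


Compute individual utilizations (exact fractions):
  Task 1: C/T = 3/34 (approx. 0.0882)
  Task 2: C/T = 5/38 (approx. 0.1316)
Total utilization U = 3/34 + 5/38 = 71/323
Rounded to 4 decimal places: U = 0.2198
RM (Liu & Layland) bound for 2 tasks = 0.828427; compare with U = 71/323 (approx. 0.219814)
U <= bound, so schedulable by RM sufficient condition.

0.2198


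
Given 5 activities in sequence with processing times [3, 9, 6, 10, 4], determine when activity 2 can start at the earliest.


Activity 2 starts after activities 1 through 1 complete.
Predecessor durations: [3]
ES = 3 = 3

3


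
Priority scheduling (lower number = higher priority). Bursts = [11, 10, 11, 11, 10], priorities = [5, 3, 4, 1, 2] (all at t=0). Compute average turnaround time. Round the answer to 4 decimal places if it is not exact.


Sort by priority (ascending = highest first):
Order: [(1, 11), (2, 10), (3, 10), (4, 11), (5, 11)]
Completion times:
  Priority 1, burst=11, C=11
  Priority 2, burst=10, C=21
  Priority 3, burst=10, C=31
  Priority 4, burst=11, C=42
  Priority 5, burst=11, C=53
Average turnaround = 158/5 = 31.6

31.6


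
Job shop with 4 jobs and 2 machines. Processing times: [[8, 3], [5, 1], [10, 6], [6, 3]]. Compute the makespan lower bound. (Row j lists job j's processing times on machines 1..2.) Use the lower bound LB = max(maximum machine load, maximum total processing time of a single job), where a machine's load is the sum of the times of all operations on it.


Machine loads:
  Machine 1: 8 + 5 + 10 + 6 = 29
  Machine 2: 3 + 1 + 6 + 3 = 13
Max machine load = 29
Job totals:
  Job 1: 11
  Job 2: 6
  Job 3: 16
  Job 4: 9
Max job total = 16
Lower bound = max(29, 16) = 29

29


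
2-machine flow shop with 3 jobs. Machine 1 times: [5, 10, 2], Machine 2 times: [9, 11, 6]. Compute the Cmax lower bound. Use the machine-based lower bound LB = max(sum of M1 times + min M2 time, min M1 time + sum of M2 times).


LB1 = sum(M1 times) + min(M2 times) = 17 + 6 = 23
LB2 = min(M1 times) + sum(M2 times) = 2 + 26 = 28
Lower bound = max(LB1, LB2) = max(23, 28) = 28

28


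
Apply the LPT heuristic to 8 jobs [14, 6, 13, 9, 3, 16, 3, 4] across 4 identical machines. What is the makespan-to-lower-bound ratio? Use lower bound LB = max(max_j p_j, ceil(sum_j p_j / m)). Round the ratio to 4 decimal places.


LPT order: [16, 14, 13, 9, 6, 4, 3, 3]
Machine loads after assignment: [16, 17, 17, 18]
LPT makespan = 18
Lower bound = max(max_job, ceil(total/4)) = max(16, 17) = 17
Ratio = 18 / 17 = 1.0588

1.0588


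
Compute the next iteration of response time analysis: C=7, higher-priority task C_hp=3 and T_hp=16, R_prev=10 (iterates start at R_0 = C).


R_next = C + ceil(R_prev / T_hp) * C_hp
ceil(10 / 16) = ceil(0.625) = 1
Interference = 1 * 3 = 3
R_next = 7 + 3 = 10
R_next = R_prev, so the iteration has converged (response time = 10).

10


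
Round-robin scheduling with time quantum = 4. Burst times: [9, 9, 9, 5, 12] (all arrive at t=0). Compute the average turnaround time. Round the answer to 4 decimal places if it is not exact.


Time quantum = 4
Execution trace:
  J1 runs 4 units, time = 4
  J2 runs 4 units, time = 8
  J3 runs 4 units, time = 12
  J4 runs 4 units, time = 16
  J5 runs 4 units, time = 20
  J1 runs 4 units, time = 24
  J2 runs 4 units, time = 28
  J3 runs 4 units, time = 32
  J4 runs 1 units, time = 33
  J5 runs 4 units, time = 37
  J1 runs 1 units, time = 38
  J2 runs 1 units, time = 39
  J3 runs 1 units, time = 40
  J5 runs 4 units, time = 44
Finish times: [38, 39, 40, 33, 44]
Average turnaround = 194/5 = 38.8

38.8


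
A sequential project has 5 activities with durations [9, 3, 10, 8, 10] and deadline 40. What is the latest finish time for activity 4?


LF(activity 4) = deadline - sum of successor durations
Successors: activities 5 through 5 with durations [10]
Sum of successor durations = 10
LF = 40 - 10 = 30

30


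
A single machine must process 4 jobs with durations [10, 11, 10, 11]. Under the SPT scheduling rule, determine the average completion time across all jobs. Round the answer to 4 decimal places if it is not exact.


Sort jobs by processing time (SPT order): [10, 10, 11, 11]
Compute completion times sequentially:
  Job 1: processing = 10, completes at 10
  Job 2: processing = 10, completes at 20
  Job 3: processing = 11, completes at 31
  Job 4: processing = 11, completes at 42
Sum of completion times = 103
Average completion time = 103/4 = 25.75

25.75


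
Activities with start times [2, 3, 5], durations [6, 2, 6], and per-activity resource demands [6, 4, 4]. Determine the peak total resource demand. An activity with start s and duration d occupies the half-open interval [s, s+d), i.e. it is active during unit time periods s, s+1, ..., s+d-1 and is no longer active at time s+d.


Each activity i is active on [start_i, start_i + duration_i).
Compute total resource usage per time slot:
  t=0: active resources = [], total = 0
  t=1: active resources = [], total = 0
  t=2: active resources = [6], total = 6
  t=3: active resources = [6, 4], total = 10
  t=4: active resources = [6, 4], total = 10
  t=5: active resources = [6, 4], total = 10
  t=6: active resources = [6, 4], total = 10
  t=7: active resources = [6, 4], total = 10
  t=8: active resources = [4], total = 4
  t=9: active resources = [4], total = 4
  t=10: active resources = [4], total = 4
Peak resource demand = 10

10


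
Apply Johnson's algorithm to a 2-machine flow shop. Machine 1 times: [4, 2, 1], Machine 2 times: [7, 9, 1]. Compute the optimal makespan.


Apply Johnson's rule:
  Group 1 (a <= b): [(3, 1, 1), (2, 2, 9), (1, 4, 7)]
  Group 2 (a > b): []
Optimal job order: [3, 2, 1]
Schedule:
  Job 3: M1 done at 1, M2 done at 2
  Job 2: M1 done at 3, M2 done at 12
  Job 1: M1 done at 7, M2 done at 19
Makespan = 19

19


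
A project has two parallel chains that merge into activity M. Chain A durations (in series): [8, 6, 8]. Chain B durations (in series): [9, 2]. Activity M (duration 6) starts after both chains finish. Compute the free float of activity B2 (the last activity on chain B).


ES(B2) = sum of predecessors on chain B = 9
EF(B2) = ES + duration = 9 + 2 = 11
Successor of B2 is M. ES(M) = max(sum(A), sum(B)) = max(22, 11) = 22
Free float = ES(successor) - EF(current) = 22 - 11 = 11

11


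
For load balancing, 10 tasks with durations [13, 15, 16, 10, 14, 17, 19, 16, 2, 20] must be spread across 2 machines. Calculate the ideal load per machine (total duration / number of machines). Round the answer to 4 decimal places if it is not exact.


Total processing time = 13 + 15 + 16 + 10 + 14 + 17 + 19 + 16 + 2 + 20 = 142
Number of machines = 2
Ideal balanced load = 142 / 2 = 71.0

71.0


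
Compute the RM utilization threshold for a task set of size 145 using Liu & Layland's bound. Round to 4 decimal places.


Compute 2^(1/145) = 1.0047917694
Subtract 1: 1.0047917694 - 1 = 0.0047917694
Multiply by n: 145 * 0.0047917694 = 0.6948065630
Round to 4 dp: 0.6948

0.6948


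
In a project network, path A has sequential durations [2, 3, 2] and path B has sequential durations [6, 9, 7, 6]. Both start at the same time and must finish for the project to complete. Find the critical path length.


Path A total = 2 + 3 + 2 = 7
Path B total = 6 + 9 + 7 + 6 = 28
Critical path = longest path = max(7, 28) = 28

28


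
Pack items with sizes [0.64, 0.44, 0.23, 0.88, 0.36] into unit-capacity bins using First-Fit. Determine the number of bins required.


Place items sequentially using First-Fit:
  Item 0.64 -> new Bin 1
  Item 0.44 -> new Bin 2
  Item 0.23 -> Bin 1 (now 0.87)
  Item 0.88 -> new Bin 3
  Item 0.36 -> Bin 2 (now 0.8)
Total bins used = 3

3


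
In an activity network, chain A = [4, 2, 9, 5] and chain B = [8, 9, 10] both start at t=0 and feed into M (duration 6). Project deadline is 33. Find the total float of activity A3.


Forward pass: ES(A3) = sum of predecessors on chain A = 6
EF = ES + duration = 6 + 9 = 15
Backward pass: LF(M) = deadline = 33; LS(M) = 33 - 6 = 27
LF(A3) = LS(M) - sum(successors on chain A) = 27 - 5 = 22
LS = LF - duration = 22 - 9 = 13
Total float = LS - ES = 13 - 6 = 7

7


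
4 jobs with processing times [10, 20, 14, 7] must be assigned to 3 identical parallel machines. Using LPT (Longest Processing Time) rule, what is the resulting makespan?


Sort jobs in decreasing order (LPT): [20, 14, 10, 7]
Assign each job to the least loaded machine:
  Machine 1: jobs [20], load = 20
  Machine 2: jobs [14], load = 14
  Machine 3: jobs [10, 7], load = 17
Makespan = max load = 20

20


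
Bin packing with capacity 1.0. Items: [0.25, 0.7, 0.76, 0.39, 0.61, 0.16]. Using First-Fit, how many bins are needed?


Place items sequentially using First-Fit:
  Item 0.25 -> new Bin 1
  Item 0.7 -> Bin 1 (now 0.95)
  Item 0.76 -> new Bin 2
  Item 0.39 -> new Bin 3
  Item 0.61 -> Bin 3 (now 1.0)
  Item 0.16 -> Bin 2 (now 0.92)
Total bins used = 3

3


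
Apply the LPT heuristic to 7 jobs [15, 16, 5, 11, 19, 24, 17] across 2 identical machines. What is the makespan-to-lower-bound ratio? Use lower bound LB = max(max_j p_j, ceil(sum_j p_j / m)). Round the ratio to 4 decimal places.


LPT order: [24, 19, 17, 16, 15, 11, 5]
Machine loads after assignment: [56, 51]
LPT makespan = 56
Lower bound = max(max_job, ceil(total/2)) = max(24, 54) = 54
Ratio = 56 / 54 = 1.037

1.037


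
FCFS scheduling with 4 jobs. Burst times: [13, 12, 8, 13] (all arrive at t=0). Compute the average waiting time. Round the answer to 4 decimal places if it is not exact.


FCFS order (as given): [13, 12, 8, 13]
Waiting times:
  Job 1: wait = 0
  Job 2: wait = 13
  Job 3: wait = 25
  Job 4: wait = 33
Sum of waiting times = 71
Average waiting time = 71/4 = 17.75

17.75


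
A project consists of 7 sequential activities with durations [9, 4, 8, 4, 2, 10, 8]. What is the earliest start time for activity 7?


Activity 7 starts after activities 1 through 6 complete.
Predecessor durations: [9, 4, 8, 4, 2, 10]
ES = 9 + 4 + 8 + 4 + 2 + 10 = 37

37


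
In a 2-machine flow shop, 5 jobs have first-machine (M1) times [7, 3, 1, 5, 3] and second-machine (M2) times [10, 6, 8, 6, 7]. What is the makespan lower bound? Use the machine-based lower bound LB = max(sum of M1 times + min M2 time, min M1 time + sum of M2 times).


LB1 = sum(M1 times) + min(M2 times) = 19 + 6 = 25
LB2 = min(M1 times) + sum(M2 times) = 1 + 37 = 38
Lower bound = max(LB1, LB2) = max(25, 38) = 38

38


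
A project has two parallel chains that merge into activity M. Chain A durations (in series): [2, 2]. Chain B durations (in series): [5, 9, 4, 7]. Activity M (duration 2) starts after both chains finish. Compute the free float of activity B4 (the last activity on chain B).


ES(B4) = sum of predecessors on chain B = 18
EF(B4) = ES + duration = 18 + 7 = 25
Successor of B4 is M. ES(M) = max(sum(A), sum(B)) = max(4, 25) = 25
Free float = ES(successor) - EF(current) = 25 - 25 = 0

0


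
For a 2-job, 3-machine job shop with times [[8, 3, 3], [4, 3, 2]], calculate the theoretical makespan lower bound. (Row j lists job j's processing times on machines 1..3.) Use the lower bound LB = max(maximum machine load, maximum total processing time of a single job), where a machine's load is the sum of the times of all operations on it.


Machine loads:
  Machine 1: 8 + 4 = 12
  Machine 2: 3 + 3 = 6
  Machine 3: 3 + 2 = 5
Max machine load = 12
Job totals:
  Job 1: 14
  Job 2: 9
Max job total = 14
Lower bound = max(12, 14) = 14

14


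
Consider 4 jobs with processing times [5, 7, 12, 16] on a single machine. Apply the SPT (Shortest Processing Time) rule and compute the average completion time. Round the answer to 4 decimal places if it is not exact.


Sort jobs by processing time (SPT order): [5, 7, 12, 16]
Compute completion times sequentially:
  Job 1: processing = 5, completes at 5
  Job 2: processing = 7, completes at 12
  Job 3: processing = 12, completes at 24
  Job 4: processing = 16, completes at 40
Sum of completion times = 81
Average completion time = 81/4 = 20.25

20.25


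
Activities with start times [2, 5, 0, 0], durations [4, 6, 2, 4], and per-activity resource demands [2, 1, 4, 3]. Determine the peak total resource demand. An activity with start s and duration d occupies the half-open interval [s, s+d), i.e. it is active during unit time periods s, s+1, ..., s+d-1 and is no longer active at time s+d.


Each activity i is active on [start_i, start_i + duration_i).
Compute total resource usage per time slot:
  t=0: active resources = [4, 3], total = 7
  t=1: active resources = [4, 3], total = 7
  t=2: active resources = [2, 3], total = 5
  t=3: active resources = [2, 3], total = 5
  t=4: active resources = [2], total = 2
  t=5: active resources = [2, 1], total = 3
  t=6: active resources = [1], total = 1
  t=7: active resources = [1], total = 1
  t=8: active resources = [1], total = 1
  t=9: active resources = [1], total = 1
  t=10: active resources = [1], total = 1
Peak resource demand = 7

7


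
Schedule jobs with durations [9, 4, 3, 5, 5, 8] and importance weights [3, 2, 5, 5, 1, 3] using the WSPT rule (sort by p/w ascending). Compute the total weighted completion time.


Compute p/w ratios and sort ascending (WSPT): [(3, 5), (5, 5), (4, 2), (8, 3), (9, 3), (5, 1)]
Compute weighted completion times:
  Job (p=3,w=5): C=3, w*C=5*3=15
  Job (p=5,w=5): C=8, w*C=5*8=40
  Job (p=4,w=2): C=12, w*C=2*12=24
  Job (p=8,w=3): C=20, w*C=3*20=60
  Job (p=9,w=3): C=29, w*C=3*29=87
  Job (p=5,w=1): C=34, w*C=1*34=34
Total weighted completion time = 260

260


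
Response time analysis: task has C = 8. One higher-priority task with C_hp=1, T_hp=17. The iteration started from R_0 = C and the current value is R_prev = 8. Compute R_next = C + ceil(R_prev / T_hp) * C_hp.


R_next = C + ceil(R_prev / T_hp) * C_hp
ceil(8 / 17) = ceil(0.4706) = 1
Interference = 1 * 1 = 1
R_next = 8 + 1 = 9

9


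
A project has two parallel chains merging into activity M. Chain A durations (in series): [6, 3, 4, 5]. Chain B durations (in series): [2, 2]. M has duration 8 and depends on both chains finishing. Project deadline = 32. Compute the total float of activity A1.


Forward pass: ES(A1) = sum of predecessors on chain A = 0
EF = ES + duration = 0 + 6 = 6
Backward pass: LF(M) = deadline = 32; LS(M) = 32 - 8 = 24
LF(A1) = LS(M) - sum(successors on chain A) = 24 - 12 = 12
LS = LF - duration = 12 - 6 = 6
Total float = LS - ES = 6 - 0 = 6

6


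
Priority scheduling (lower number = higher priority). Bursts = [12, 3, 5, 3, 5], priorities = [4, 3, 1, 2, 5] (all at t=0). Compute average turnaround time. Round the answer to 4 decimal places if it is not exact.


Sort by priority (ascending = highest first):
Order: [(1, 5), (2, 3), (3, 3), (4, 12), (5, 5)]
Completion times:
  Priority 1, burst=5, C=5
  Priority 2, burst=3, C=8
  Priority 3, burst=3, C=11
  Priority 4, burst=12, C=23
  Priority 5, burst=5, C=28
Average turnaround = 75/5 = 15.0

15.0


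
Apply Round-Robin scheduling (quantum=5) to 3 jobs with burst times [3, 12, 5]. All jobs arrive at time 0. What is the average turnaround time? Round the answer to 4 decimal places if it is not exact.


Time quantum = 5
Execution trace:
  J1 runs 3 units, time = 3
  J2 runs 5 units, time = 8
  J3 runs 5 units, time = 13
  J2 runs 5 units, time = 18
  J2 runs 2 units, time = 20
Finish times: [3, 20, 13]
Average turnaround = 36/3 = 12.0

12.0
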